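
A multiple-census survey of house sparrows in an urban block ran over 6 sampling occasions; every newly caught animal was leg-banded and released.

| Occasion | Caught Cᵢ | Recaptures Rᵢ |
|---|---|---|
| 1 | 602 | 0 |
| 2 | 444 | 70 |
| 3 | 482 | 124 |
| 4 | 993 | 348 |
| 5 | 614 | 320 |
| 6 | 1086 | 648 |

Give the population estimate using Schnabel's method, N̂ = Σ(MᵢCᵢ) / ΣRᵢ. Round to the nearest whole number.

N ≈ 3805

Marked at large before each occasion: Mᵢ = Σⱼ<ᵢ (Cⱼ − Rⱼ) → M1=0, M2=602, M3=976, M4=1334, M5=1979, M6=2273
Σ MᵢCᵢ = 0·602 + 602·444 + 976·482 + 1334·993 + 1979·614 + 2273·1086 = 0 + 267288 + 470432 + 1324662 + 1215106 + 2468478 = 5745966
Σ Rᵢ = 0 + 70 + 124 + 348 + 320 + 648 = 1510
N̂ = 5745966 / 1510 ≈ 3805.3 → 3805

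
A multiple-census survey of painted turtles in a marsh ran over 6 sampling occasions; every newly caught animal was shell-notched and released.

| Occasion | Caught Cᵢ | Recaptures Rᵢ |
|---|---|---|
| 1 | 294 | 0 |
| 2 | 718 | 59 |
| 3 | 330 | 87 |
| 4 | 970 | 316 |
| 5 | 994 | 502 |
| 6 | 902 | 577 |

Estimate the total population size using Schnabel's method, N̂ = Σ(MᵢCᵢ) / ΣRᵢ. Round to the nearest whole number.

Marked at large before each occasion: Mᵢ = Σⱼ<ᵢ (Cⱼ − Rⱼ) → M1=0, M2=294, M3=953, M4=1196, M5=1850, M6=2342
Σ MᵢCᵢ = 0·294 + 294·718 + 953·330 + 1196·970 + 1850·994 + 2342·902 = 0 + 211092 + 314490 + 1160120 + 1838900 + 2112484 = 5637086
Σ Rᵢ = 0 + 59 + 87 + 316 + 502 + 577 = 1541
N̂ = 5637086 / 1541 ≈ 3658.1 → 3658

N ≈ 3658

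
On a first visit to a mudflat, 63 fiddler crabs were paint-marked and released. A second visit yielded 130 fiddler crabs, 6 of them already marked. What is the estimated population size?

N = 1365

N = (63 × 130) / 6 = 8190 / 6 = 1365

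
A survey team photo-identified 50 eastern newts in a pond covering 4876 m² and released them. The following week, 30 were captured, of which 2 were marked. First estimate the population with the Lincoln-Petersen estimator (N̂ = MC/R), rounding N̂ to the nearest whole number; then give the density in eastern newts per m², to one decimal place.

density ≈ 0.2 eastern newts per m²

N̂ = 50·30/2 = 1500/2 = 750
Density = N̂ / area = 750 / 4876 ≈ 0.15 → 0.2 per m²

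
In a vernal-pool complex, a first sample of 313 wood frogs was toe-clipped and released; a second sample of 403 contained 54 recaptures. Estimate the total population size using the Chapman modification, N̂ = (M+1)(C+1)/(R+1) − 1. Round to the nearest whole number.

N̂ = (313+1)(403+1)/(54+1) − 1 = 314·404/55 − 1
= 126856/55 − 1 ≈ 2306.47 − 1 ≈ 2305.47 → 2305

N ≈ 2305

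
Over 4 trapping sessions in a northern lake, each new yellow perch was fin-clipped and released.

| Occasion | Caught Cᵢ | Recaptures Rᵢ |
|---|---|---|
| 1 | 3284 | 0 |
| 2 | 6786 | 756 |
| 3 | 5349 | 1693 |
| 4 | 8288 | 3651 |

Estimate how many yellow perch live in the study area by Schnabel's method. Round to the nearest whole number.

Marked at large before each occasion: Mᵢ = Σⱼ<ᵢ (Cⱼ − Rⱼ) → M1=0, M2=3284, M3=9314, M4=12970
Σ MᵢCᵢ = 0·3284 + 3284·6786 + 9314·5349 + 12970·8288 = 0 + 22285224 + 49820586 + 107495360 = 179601170
Σ Rᵢ = 0 + 756 + 1693 + 3651 = 6100
N̂ = 179601170 / 6100 ≈ 29442.8 → 29443

N ≈ 29,443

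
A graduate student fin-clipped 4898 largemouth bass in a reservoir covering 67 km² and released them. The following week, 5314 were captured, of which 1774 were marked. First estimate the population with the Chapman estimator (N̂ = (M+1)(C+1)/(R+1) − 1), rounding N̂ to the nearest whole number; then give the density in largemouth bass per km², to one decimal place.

density ≈ 218.9 largemouth bass per km²

N̂ = 4899·5315/1775 − 1 = 26038185/1775 − 1 ≈ 14668.4 → 14668
Density = N̂ / area = 14668 / 67 ≈ 218.93 → 218.9 per km²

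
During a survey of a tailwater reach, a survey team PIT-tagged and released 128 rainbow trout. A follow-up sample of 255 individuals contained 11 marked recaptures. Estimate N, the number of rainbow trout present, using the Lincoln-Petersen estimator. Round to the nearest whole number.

N ≈ 2967

The marked fraction in the recapture sample should equal the marked fraction in the population: 11/255 = 128/N.
N = (128 × 255) / 11 = 32640 / 11 ≈ 2967.3 → 2967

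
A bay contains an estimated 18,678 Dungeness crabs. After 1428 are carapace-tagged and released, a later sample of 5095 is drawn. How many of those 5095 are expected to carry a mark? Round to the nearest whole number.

The marked fraction of the population is 1428/18678, so in a sample of 5095 expect C·(M/N) marked.
E[R] = 1428 × 5095 / 18678 = 7275660 / 18678 ≈ 389.5 → 390

expected recaptures ≈ 390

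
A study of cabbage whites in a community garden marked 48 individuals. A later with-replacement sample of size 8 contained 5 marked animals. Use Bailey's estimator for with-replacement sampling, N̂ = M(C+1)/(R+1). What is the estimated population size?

N̂ = 48·(8+1)/(5+1) = 48·9/6 = 432/6 = 72

N = 72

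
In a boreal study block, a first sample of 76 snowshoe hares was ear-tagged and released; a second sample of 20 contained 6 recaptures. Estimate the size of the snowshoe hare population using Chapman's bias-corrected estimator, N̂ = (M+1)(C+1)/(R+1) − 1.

N̂ = (76+1)(20+1)/(6+1) − 1 = 77·21/7 − 1
= 1617/7 − 1 = 231 − 1 = 230

N = 230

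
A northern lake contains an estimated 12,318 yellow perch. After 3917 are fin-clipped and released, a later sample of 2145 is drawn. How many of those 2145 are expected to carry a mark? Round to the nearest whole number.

Expected recaptures E[R] = M·C / N.
E[R] = 3917 × 2145 / 12318 = 8401965 / 12318 ≈ 682.1 → 682

expected recaptures ≈ 682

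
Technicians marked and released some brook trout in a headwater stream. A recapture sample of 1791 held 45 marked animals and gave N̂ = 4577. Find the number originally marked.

M = 115

From N = M·C/R: M = N·R / C = 4577·45 / 1791 = 205965 / 1791 = 115.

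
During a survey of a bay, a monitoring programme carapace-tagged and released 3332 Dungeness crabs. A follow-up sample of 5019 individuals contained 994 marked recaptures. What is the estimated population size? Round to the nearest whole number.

N = (3332 × 5019) / 994 = 16723308 / 994 ≈ 16824.3 → 16824

N ≈ 16,824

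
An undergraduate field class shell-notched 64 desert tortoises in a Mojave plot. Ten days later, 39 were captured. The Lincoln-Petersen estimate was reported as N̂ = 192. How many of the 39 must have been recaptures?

R = 13

From N = M·C/R: R = M·C / N = 64·39 / 192 = 2496 / 192 = 13.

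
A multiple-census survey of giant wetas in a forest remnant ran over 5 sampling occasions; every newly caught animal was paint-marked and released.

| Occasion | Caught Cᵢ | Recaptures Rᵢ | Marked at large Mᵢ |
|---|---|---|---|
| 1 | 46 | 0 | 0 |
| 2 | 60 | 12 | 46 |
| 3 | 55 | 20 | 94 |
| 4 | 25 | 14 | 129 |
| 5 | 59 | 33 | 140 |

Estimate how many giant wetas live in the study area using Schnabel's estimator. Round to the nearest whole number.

Σ MᵢCᵢ = 0·46 + 46·60 + 94·55 + 129·25 + 140·59 = 0 + 2760 + 5170 + 3225 + 8260 = 19415
Σ Rᵢ = 0 + 12 + 20 + 14 + 33 = 79
N̂ = 19415 / 79 ≈ 245.8 → 246

N ≈ 246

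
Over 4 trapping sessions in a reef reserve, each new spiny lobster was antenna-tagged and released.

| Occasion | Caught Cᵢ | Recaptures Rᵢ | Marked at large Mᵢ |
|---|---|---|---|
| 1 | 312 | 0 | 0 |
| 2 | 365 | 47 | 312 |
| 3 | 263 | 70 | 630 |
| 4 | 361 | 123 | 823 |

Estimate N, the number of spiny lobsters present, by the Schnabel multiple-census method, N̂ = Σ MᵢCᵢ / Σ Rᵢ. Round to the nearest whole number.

N ≈ 2403

Σ MᵢCᵢ = 0·312 + 312·365 + 630·263 + 823·361 = 0 + 113880 + 165690 + 297103 = 576673
Σ Rᵢ = 0 + 47 + 70 + 123 = 240
N̂ = 576673 / 240 ≈ 2402.8 → 2403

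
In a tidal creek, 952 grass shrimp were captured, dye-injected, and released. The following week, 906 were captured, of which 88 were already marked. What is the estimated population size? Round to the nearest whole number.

N ≈ 9801

N = (952 × 906) / 88 = 862512 / 88 ≈ 9801.3 → 9801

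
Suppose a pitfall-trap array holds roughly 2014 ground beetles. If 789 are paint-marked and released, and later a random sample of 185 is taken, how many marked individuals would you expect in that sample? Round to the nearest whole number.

expected recaptures ≈ 72

Expected recaptures E[R] = M·C / N.
E[R] = 789 × 185 / 2014 = 145965 / 2014 ≈ 72.48 → 72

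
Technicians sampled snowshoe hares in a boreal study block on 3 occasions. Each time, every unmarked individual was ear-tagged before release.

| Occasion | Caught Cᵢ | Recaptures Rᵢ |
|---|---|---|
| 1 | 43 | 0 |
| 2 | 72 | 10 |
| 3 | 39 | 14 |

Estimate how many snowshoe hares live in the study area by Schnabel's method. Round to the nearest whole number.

N ≈ 300

Marked at large before each occasion: Mᵢ = Σⱼ<ᵢ (Cⱼ − Rⱼ) → M1=0, M2=43, M3=105
Σ MᵢCᵢ = 0·43 + 43·72 + 105·39 = 0 + 3096 + 4095 = 7191
Σ Rᵢ = 0 + 10 + 14 = 24
N̂ = 7191 / 24 ≈ 299.6 → 300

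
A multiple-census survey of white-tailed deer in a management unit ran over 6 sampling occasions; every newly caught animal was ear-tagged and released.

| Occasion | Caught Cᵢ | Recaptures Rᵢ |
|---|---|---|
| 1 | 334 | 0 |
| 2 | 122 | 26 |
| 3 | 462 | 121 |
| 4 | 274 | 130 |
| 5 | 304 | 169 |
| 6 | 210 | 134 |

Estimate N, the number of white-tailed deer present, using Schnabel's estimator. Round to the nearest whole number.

Marked at large before each occasion: Mᵢ = Σⱼ<ᵢ (Cⱼ − Rⱼ) → M1=0, M2=334, M3=430, M4=771, M5=915, M6=1050
Σ MᵢCᵢ = 0·334 + 334·122 + 430·462 + 771·274 + 915·304 + 1050·210 = 0 + 40748 + 198660 + 211254 + 278160 + 220500 = 949322
Σ Rᵢ = 0 + 26 + 121 + 130 + 169 + 134 = 580
N̂ = 949322 / 580 ≈ 1636.8 → 1637

N ≈ 1637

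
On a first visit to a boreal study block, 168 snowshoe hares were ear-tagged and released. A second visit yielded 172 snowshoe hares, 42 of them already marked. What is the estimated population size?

N = 688

If marked individuals mix randomly, R/C ≈ M/N, giving N ≈ M·C/R.
N = (168 × 172) / 42 = 28896 / 42 = 688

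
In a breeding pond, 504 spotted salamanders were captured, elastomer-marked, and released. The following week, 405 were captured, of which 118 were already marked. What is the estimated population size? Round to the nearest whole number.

N = (504 × 405) / 118 = 204120 / 118 ≈ 1729.8 → 1730

N ≈ 1730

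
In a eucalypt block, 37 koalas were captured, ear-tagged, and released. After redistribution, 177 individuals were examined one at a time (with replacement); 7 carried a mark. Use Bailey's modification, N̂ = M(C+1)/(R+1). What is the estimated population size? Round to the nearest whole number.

N ≈ 823

N̂ = 37·(177+1)/(7+1) = 37·178/8 = 6586/8 ≈ 823.2 → 823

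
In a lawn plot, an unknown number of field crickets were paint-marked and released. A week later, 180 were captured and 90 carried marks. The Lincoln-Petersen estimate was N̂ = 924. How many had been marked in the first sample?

M = 462

From N = M·C/R: M = N·R / C = 924·90 / 180 = 83160 / 180 = 462.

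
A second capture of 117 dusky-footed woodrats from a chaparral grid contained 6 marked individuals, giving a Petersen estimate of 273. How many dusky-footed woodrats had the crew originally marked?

From N = M·C/R: M = N·R / C = 273·6 / 117 = 1638 / 117 = 14.

M = 14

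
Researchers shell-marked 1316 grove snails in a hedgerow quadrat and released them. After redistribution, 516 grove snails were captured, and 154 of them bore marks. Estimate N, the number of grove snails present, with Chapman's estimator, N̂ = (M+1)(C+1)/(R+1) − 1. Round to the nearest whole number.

N ≈ 4392

N̂ = (1316+1)(516+1)/(154+1) − 1 = 1317·517/155 − 1
= 680889/155 − 1 ≈ 4392.8 − 1 ≈ 4391.8 → 4392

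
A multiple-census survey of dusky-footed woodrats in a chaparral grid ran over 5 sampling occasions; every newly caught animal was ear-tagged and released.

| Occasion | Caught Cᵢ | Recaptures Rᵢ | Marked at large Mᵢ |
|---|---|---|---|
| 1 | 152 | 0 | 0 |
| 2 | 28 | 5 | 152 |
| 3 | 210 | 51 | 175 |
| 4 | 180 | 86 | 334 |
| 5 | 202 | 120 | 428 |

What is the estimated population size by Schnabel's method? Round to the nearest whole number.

N ≈ 716

Σ MᵢCᵢ = 0·152 + 152·28 + 175·210 + 334·180 + 428·202 = 0 + 4256 + 36750 + 60120 + 86456 = 187582
Σ Rᵢ = 0 + 5 + 51 + 86 + 120 = 262
N̂ = 187582 / 262 ≈ 716.0 → 716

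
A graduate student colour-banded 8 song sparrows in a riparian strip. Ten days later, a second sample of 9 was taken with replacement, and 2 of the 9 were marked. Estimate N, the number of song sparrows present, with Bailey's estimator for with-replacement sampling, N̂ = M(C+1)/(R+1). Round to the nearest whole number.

N̂ = 8·(9+1)/(2+1) = 8·10/3 = 80/3 ≈ 26.7 → 27

N ≈ 27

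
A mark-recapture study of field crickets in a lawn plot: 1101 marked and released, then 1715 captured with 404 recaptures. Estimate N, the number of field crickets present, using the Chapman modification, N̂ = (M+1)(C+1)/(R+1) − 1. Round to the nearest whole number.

N̂ = (1101+1)(1715+1)/(404+1) − 1 = 1102·1716/405 − 1
= 1891032/405 − 1 ≈ 4669.2 − 1 ≈ 4668.2 → 4668

N ≈ 4668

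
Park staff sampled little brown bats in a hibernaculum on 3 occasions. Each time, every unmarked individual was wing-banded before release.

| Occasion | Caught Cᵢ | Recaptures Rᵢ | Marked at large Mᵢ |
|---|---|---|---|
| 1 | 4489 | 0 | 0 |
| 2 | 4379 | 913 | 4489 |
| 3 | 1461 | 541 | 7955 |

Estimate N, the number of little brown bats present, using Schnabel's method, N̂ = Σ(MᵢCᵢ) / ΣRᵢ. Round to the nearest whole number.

N ≈ 21,513

Σ MᵢCᵢ = 0·4489 + 4489·4379 + 7955·1461 = 0 + 19657331 + 11622255 = 31279586
Σ Rᵢ = 0 + 913 + 541 = 1454
N̂ = 31279586 / 1454 ≈ 21512.8 → 21513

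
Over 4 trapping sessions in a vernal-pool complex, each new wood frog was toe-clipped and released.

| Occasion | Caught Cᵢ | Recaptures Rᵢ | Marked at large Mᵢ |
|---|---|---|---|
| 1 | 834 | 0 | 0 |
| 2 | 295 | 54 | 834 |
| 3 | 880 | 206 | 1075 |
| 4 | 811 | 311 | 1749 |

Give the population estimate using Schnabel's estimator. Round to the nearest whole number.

N ≈ 4572

Σ MᵢCᵢ = 0·834 + 834·295 + 1075·880 + 1749·811 = 0 + 246030 + 946000 + 1418439 = 2610469
Σ Rᵢ = 0 + 54 + 206 + 311 = 571
N̂ = 2610469 / 571 ≈ 4571.7 → 4572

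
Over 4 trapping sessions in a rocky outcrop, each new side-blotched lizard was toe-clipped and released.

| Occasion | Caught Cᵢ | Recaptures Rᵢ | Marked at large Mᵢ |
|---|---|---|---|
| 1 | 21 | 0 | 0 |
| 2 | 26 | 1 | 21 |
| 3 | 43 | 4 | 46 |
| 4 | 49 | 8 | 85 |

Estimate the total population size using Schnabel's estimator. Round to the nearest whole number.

N ≈ 515

Σ MᵢCᵢ = 0·21 + 21·26 + 46·43 + 85·49 = 0 + 546 + 1978 + 4165 = 6689
Σ Rᵢ = 0 + 1 + 4 + 8 = 13
N̂ = 6689 / 13 ≈ 514.5 → 515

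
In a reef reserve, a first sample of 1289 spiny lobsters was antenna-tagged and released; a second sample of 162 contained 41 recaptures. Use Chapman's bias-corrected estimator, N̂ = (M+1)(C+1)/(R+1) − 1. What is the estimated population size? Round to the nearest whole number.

N̂ = (1289+1)(162+1)/(41+1) − 1 = 1290·163/42 − 1
= 210270/42 − 1 ≈ 5006.4 − 1 ≈ 5005.4 → 5005

N ≈ 5005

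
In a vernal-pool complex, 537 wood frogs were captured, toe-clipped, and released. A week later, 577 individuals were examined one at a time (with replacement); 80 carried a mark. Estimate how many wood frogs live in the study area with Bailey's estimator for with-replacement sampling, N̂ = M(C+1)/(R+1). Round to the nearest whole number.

N ≈ 3832

N̂ = 537·(577+1)/(80+1) = 537·578/81 = 310386/81 ≈ 3831.9 → 3832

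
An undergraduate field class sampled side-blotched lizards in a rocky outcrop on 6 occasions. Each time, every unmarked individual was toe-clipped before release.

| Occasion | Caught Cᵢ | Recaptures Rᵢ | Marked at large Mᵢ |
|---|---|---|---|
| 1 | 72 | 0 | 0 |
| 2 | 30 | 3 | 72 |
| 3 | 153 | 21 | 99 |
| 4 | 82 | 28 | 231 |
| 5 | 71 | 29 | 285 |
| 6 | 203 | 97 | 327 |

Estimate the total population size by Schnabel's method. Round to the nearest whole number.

Σ MᵢCᵢ = 0·72 + 72·30 + 99·153 + 231·82 + 285·71 + 327·203 = 0 + 2160 + 15147 + 18942 + 20235 + 66381 = 122865
Σ Rᵢ = 0 + 3 + 21 + 28 + 29 + 97 = 178
N̂ = 122865 / 178 ≈ 690.3 → 690

N ≈ 690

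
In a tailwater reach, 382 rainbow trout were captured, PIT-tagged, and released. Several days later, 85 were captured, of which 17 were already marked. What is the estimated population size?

N = 1910

If marked individuals mix randomly, R/C ≈ M/N, giving N ≈ M·C/R.
N = (382 × 85) / 17 = 32470 / 17 = 1910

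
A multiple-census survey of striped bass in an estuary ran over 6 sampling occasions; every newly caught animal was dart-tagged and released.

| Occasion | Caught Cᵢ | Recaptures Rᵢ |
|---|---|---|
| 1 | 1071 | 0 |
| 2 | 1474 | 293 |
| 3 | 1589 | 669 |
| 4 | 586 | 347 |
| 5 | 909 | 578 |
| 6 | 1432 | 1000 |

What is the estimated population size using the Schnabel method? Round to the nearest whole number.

Marked at large before each occasion: Mᵢ = Σⱼ<ᵢ (Cⱼ − Rⱼ) → M1=0, M2=1071, M3=2252, M4=3172, M5=3411, M6=3742
Σ MᵢCᵢ = 0·1071 + 1071·1474 + 2252·1589 + 3172·586 + 3411·909 + 3742·1432 = 0 + 1578654 + 3578428 + 1858792 + 3100599 + 5358544 = 15475017
Σ Rᵢ = 0 + 293 + 669 + 347 + 578 + 1000 = 2887
N̂ = 15475017 / 2887 ≈ 5360.2 → 5360

N ≈ 5360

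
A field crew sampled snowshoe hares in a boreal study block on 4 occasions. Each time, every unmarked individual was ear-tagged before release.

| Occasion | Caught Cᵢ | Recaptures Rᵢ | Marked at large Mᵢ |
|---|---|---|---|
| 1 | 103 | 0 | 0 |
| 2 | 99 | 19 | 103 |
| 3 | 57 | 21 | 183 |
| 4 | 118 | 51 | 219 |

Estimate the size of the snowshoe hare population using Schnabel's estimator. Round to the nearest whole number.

N ≈ 511

Σ MᵢCᵢ = 0·103 + 103·99 + 183·57 + 219·118 = 0 + 10197 + 10431 + 25842 = 46470
Σ Rᵢ = 0 + 19 + 21 + 51 = 91
N̂ = 46470 / 91 ≈ 510.7 → 511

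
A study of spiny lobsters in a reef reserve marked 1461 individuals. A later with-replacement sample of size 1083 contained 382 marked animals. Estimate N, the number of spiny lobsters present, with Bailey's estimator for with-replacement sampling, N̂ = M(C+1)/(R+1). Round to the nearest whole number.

N̂ = 1461·(1083+1)/(382+1) = 1461·1084/383 = 1583724/383 ≈ 4135.0 → 4135

N ≈ 4135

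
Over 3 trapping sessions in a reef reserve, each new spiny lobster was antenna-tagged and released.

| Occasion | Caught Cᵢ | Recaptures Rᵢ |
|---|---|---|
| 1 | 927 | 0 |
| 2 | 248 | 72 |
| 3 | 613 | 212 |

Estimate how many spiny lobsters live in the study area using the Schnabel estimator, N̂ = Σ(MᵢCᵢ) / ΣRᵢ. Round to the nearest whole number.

Marked at large before each occasion: Mᵢ = Σⱼ<ᵢ (Cⱼ − Rⱼ) → M1=0, M2=927, M3=1103
Σ MᵢCᵢ = 0·927 + 927·248 + 1103·613 = 0 + 229896 + 676139 = 906035
Σ Rᵢ = 0 + 72 + 212 = 284
N̂ = 906035 / 284 ≈ 3190.3 → 3190

N ≈ 3190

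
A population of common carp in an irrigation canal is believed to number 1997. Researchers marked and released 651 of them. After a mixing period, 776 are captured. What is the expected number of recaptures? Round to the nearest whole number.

expected recaptures ≈ 253

The marked fraction of the population is 651/1997, so in a sample of 776 expect C·(M/N) marked.
E[R] = 651 × 776 / 1997 = 505176 / 1997 ≈ 253.0 → 253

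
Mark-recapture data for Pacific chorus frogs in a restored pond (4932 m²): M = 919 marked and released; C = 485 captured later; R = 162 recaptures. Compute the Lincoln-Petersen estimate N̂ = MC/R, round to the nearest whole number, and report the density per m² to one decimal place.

N̂ = 919·485/162 = 445715/162 ≈ 2751.3 → 2751
Density = N̂ / area = 2751 / 4932 ≈ 0.56 → 0.6 per m²

density ≈ 0.6 Pacific chorus frogs per m²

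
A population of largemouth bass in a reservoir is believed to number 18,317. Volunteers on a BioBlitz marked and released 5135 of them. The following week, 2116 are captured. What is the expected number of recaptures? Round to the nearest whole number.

Expected recaptures E[R] = M·C / N.
E[R] = 5135 × 2116 / 18317 = 10865660 / 18317 ≈ 593.2 → 593

expected recaptures ≈ 593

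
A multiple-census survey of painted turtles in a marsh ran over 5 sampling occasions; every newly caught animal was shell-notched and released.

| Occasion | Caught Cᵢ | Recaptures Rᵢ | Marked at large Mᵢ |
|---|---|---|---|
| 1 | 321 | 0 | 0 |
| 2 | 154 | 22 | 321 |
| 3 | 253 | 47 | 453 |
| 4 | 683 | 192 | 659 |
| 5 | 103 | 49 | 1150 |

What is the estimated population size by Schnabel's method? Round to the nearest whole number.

Σ MᵢCᵢ = 0·321 + 321·154 + 453·253 + 659·683 + 1150·103 = 0 + 49434 + 114609 + 450097 + 118450 = 732590
Σ Rᵢ = 0 + 22 + 47 + 192 + 49 = 310
N̂ = 732590 / 310 ≈ 2363.2 → 2363

N ≈ 2363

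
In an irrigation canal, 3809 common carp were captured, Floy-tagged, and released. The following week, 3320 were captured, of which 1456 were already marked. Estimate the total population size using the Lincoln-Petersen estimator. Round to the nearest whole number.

The marked fraction in the recapture sample should equal the marked fraction in the population: 1456/3320 = 3809/N.
N = (3809 × 3320) / 1456 = 12645880 / 1456 ≈ 8685.4 → 8685

N ≈ 8685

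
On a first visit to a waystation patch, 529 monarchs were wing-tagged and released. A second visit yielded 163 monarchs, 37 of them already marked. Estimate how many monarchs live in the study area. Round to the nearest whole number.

N ≈ 2330

Lincoln-Petersen assumes M/N = R/C, so N = M·C / R.
N = (529 × 163) / 37 = 86227 / 37 ≈ 2330.46 → 2330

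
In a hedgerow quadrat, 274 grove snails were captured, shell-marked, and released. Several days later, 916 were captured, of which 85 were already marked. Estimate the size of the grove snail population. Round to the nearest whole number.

N ≈ 2953

The marked fraction in the recapture sample should equal the marked fraction in the population: 85/916 = 274/N.
N = (274 × 916) / 85 = 250984 / 85 ≈ 2952.8 → 2953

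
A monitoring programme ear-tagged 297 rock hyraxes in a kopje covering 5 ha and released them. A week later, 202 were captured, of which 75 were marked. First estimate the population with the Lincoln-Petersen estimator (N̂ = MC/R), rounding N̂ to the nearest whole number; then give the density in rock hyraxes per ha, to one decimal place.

density ≈ 160.0 rock hyraxes per ha

N̂ = 297·202/75 = 59994/75 ≈ 799.9 → 800
Density = N̂ / area = 800 / 5 = 160.0 per ha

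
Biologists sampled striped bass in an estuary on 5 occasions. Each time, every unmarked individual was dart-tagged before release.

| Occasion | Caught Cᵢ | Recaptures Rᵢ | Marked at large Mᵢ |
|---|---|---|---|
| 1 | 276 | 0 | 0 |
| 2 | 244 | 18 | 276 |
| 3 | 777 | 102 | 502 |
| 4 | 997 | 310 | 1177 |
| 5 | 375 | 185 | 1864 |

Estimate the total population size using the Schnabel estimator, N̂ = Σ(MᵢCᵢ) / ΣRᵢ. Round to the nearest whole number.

Σ MᵢCᵢ = 0·276 + 276·244 + 502·777 + 1177·997 + 1864·375 = 0 + 67344 + 390054 + 1173469 + 699000 = 2329867
Σ Rᵢ = 0 + 18 + 102 + 310 + 185 = 615
N̂ = 2329867 / 615 ≈ 3788.4 → 3788

N ≈ 3788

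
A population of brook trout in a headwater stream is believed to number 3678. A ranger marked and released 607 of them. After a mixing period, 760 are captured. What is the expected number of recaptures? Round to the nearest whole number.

The marked fraction of the population is 607/3678, so in a sample of 760 expect C·(M/N) marked.
E[R] = 607 × 760 / 3678 = 461320 / 3678 ≈ 125.4 → 125

expected recaptures ≈ 125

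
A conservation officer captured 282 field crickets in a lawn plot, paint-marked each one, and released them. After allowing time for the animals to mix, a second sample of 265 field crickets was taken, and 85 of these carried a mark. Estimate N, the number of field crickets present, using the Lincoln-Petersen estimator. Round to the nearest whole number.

N ≈ 879

N = (282 × 265) / 85 = 74730 / 85 ≈ 879.2 → 879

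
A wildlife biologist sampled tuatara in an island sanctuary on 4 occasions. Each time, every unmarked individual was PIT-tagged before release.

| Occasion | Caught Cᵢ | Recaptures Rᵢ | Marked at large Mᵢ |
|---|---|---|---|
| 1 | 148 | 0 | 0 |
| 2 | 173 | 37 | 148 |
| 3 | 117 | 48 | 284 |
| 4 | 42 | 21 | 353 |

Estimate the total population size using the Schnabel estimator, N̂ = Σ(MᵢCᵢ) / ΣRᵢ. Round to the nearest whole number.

Σ MᵢCᵢ = 0·148 + 148·173 + 284·117 + 353·42 = 0 + 25604 + 33228 + 14826 = 73658
Σ Rᵢ = 0 + 37 + 48 + 21 = 106
N̂ = 73658 / 106 ≈ 694.9 → 695

N ≈ 695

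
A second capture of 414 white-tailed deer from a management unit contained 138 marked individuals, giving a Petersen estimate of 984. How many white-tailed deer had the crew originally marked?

M = 328

From N = M·C/R: M = N·R / C = 984·138 / 414 = 135792 / 414 = 328.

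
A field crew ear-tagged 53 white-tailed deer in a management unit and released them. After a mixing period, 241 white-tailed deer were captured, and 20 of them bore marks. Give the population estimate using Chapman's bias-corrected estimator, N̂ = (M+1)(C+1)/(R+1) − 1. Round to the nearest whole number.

N̂ = (53+1)(241+1)/(20+1) − 1 = 54·242/21 − 1
= 13068/21 − 1 ≈ 622.3 − 1 ≈ 621.3 → 621

N ≈ 621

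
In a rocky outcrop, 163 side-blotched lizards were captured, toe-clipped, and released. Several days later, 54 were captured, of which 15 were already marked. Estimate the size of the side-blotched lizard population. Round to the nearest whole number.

N = (163 × 54) / 15 = 8802 / 15 ≈ 586.8 → 587

N ≈ 587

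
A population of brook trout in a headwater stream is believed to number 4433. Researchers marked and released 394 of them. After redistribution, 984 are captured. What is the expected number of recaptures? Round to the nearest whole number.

Expected recaptures E[R] = M·C / N.
E[R] = 394 × 984 / 4433 = 387696 / 4433 ≈ 87.46 → 87

expected recaptures ≈ 87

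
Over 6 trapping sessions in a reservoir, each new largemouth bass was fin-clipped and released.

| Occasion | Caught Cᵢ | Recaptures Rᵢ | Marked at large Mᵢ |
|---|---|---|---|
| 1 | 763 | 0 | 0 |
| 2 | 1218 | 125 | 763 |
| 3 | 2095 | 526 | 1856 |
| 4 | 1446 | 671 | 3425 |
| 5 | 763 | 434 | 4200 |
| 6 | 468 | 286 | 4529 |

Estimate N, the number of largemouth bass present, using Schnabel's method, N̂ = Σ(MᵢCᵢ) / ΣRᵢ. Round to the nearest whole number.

N ≈ 7392

Σ MᵢCᵢ = 0·763 + 763·1218 + 1856·2095 + 3425·1446 + 4200·763 + 4529·468 = 0 + 929334 + 3888320 + 4952550 + 3204600 + 2119572 = 15094376
Σ Rᵢ = 0 + 125 + 526 + 671 + 434 + 286 = 2042
N̂ = 15094376 / 2042 ≈ 7392.0 → 7392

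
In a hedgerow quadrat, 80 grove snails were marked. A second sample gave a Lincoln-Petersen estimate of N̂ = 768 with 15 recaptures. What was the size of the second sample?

C = 144

From N = M·C/R: C = N·R / M = 768·15 / 80 = 11520 / 80 = 144.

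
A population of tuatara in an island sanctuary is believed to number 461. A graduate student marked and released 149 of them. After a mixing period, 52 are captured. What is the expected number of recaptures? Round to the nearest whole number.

Expected recaptures E[R] = M·C / N.
E[R] = 149 × 52 / 461 = 7748 / 461 ≈ 16.8 → 17

expected recaptures ≈ 17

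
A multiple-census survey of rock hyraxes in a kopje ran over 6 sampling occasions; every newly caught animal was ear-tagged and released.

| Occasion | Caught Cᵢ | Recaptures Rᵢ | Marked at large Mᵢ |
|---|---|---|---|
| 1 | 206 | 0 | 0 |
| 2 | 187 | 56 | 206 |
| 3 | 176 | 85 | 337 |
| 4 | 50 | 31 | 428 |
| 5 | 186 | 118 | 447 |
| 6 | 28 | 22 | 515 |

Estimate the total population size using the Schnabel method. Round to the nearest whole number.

Σ MᵢCᵢ = 0·206 + 206·187 + 337·176 + 428·50 + 447·186 + 515·28 = 0 + 38522 + 59312 + 21400 + 83142 + 14420 = 216796
Σ Rᵢ = 0 + 56 + 85 + 31 + 118 + 22 = 312
N̂ = 216796 / 312 ≈ 694.9 → 695

N ≈ 695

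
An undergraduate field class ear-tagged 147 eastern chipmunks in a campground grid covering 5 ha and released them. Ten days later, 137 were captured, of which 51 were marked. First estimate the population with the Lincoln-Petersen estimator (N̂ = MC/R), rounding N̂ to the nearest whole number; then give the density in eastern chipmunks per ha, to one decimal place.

density ≈ 79.0 eastern chipmunks per ha

N̂ = 147·137/51 = 20139/51 ≈ 394.9 → 395
Density = N̂ / area = 395 / 5 = 79.0 per ha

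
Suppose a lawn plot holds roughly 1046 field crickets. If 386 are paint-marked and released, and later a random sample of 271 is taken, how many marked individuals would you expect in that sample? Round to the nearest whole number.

Expected recaptures E[R] = M·C / N.
E[R] = 386 × 271 / 1046 = 104606 / 1046 ≈ 100.0 → 100

expected recaptures ≈ 100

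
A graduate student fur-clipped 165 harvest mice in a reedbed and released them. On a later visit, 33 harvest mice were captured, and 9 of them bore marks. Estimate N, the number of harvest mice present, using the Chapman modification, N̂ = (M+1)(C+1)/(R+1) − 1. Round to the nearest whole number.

N̂ = (165+1)(33+1)/(9+1) − 1 = 166·34/10 − 1
= 5644/10 − 1 ≈ 564.4 − 1 ≈ 563.4 → 563

N ≈ 563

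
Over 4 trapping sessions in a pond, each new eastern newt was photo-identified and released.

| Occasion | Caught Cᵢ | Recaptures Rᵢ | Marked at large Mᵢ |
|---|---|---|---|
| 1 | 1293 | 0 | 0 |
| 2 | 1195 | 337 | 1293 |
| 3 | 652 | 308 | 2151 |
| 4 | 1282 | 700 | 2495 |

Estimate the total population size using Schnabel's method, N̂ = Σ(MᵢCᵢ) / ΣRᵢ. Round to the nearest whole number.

Σ MᵢCᵢ = 0·1293 + 1293·1195 + 2151·652 + 2495·1282 = 0 + 1545135 + 1402452 + 3198590 = 6146177
Σ Rᵢ = 0 + 337 + 308 + 700 = 1345
N̂ = 6146177 / 1345 ≈ 4569.6 → 4570

N ≈ 4570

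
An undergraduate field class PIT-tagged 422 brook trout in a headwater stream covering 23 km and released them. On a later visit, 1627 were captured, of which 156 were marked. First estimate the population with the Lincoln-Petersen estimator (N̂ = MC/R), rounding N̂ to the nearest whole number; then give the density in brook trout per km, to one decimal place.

N̂ = 422·1627/156 = 686594/156 ≈ 4401.2 → 4401
Density = N̂ / area = 4401 / 23 ≈ 191.348 → 191.3 per km

density ≈ 191.3 brook trout per km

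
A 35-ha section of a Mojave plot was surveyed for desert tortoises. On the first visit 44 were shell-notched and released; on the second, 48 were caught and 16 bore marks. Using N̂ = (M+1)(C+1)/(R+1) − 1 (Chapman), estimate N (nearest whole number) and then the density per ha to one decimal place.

density ≈ 3.7 desert tortoises per ha

N̂ = 45·49/17 − 1 = 2205/17 − 1 ≈ 128.7 → 129
Density = N̂ / area = 129 / 35 ≈ 3.69 → 3.7 per ha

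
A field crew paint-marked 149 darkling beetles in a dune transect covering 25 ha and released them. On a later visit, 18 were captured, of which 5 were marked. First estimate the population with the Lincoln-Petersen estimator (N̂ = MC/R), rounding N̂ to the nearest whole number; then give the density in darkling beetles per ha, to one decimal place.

N̂ = 149·18/5 = 2682/5 ≈ 536.4 → 536
Density = N̂ / area = 536 / 25 ≈ 21.44 → 21.4 per ha

density ≈ 21.4 darkling beetles per ha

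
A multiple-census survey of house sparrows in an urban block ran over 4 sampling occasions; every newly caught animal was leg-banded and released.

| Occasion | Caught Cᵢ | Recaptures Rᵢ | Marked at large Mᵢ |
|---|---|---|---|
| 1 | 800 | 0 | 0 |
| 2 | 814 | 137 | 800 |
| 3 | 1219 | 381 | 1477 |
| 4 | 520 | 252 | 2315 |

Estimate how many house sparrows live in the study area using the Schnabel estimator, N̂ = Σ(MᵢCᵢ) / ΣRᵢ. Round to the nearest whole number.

N ≈ 4747

Σ MᵢCᵢ = 0·800 + 800·814 + 1477·1219 + 2315·520 = 0 + 651200 + 1800463 + 1203800 = 3655463
Σ Rᵢ = 0 + 137 + 381 + 252 = 770
N̂ = 3655463 / 770 ≈ 4747.4 → 4747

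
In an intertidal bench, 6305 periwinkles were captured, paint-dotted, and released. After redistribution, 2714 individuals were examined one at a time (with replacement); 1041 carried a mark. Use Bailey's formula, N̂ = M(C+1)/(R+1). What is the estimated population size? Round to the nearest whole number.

N̂ = 6305·(2714+1)/(1041+1) = 6305·2715/1042 = 17118075/1042 ≈ 16428.1 → 16428

N ≈ 16,428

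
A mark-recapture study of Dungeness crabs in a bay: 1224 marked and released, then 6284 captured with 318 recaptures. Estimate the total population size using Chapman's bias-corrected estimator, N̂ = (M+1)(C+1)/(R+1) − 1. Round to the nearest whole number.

N ≈ 24,134

N̂ = (1224+1)(6284+1)/(318+1) − 1 = 1225·6285/319 − 1
= 7699125/319 − 1 ≈ 24135.2 − 1 ≈ 24134.2 → 24134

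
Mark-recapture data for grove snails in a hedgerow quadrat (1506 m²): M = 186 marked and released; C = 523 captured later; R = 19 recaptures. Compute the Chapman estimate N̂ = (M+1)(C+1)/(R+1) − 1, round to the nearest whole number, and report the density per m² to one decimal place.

density ≈ 3.3 grove snails per m²

N̂ = 187·524/20 − 1 = 97988/20 − 1 ≈ 4898.4 → 4898
Density = N̂ / area = 4898 / 1506 ≈ 3.25 → 3.3 per m²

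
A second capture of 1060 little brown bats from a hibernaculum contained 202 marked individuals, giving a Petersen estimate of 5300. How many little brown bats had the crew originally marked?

M = 1010

From N = M·C/R: M = N·R / C = 5300·202 / 1060 = 1070600 / 1060 = 1010.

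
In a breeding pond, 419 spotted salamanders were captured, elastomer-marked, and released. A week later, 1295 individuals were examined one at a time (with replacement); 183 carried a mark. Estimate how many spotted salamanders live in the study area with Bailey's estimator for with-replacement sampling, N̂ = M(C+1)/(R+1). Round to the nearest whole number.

N ≈ 2951

N̂ = 419·(1295+1)/(183+1) = 419·1296/184 = 543024/184 ≈ 2951.2 → 2951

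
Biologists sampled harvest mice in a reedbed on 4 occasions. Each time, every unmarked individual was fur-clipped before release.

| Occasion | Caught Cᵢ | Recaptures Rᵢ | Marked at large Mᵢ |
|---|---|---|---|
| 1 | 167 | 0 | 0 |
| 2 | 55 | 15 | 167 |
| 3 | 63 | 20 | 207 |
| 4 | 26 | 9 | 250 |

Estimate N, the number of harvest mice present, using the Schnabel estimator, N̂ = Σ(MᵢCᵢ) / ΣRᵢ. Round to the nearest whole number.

N ≈ 653

Σ MᵢCᵢ = 0·167 + 167·55 + 207·63 + 250·26 = 0 + 9185 + 13041 + 6500 = 28726
Σ Rᵢ = 0 + 15 + 20 + 9 = 44
N̂ = 28726 / 44 ≈ 652.9 → 653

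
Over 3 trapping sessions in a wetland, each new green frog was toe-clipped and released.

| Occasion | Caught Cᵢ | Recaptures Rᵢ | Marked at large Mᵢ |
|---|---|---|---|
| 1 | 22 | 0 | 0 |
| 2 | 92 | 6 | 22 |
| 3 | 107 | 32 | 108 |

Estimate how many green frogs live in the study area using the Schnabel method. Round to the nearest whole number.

Σ MᵢCᵢ = 0·22 + 22·92 + 108·107 = 0 + 2024 + 11556 = 13580
Σ Rᵢ = 0 + 6 + 32 = 38
N̂ = 13580 / 38 ≈ 357.4 → 357

N ≈ 357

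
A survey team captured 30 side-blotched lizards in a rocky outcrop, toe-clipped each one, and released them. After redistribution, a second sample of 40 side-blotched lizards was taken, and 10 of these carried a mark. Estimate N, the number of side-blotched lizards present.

The marked fraction in the recapture sample should equal the marked fraction in the population: 10/40 = 30/N.
N = (30 × 40) / 10 = 1200 / 10 = 120

N = 120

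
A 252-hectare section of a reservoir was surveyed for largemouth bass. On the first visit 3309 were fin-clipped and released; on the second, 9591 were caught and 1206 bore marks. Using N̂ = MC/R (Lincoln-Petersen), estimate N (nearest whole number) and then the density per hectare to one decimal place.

N̂ = 3309·9591/1206 = 31736619/1206 ≈ 26315.6 → 26316
Density = N̂ / area = 26316 / 252 ≈ 104.43 → 104.4 per hectare

density ≈ 104.4 largemouth bass per hectare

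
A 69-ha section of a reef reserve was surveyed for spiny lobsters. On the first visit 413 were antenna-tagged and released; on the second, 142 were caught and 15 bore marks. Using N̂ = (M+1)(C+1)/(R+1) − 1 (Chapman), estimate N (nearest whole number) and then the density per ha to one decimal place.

density ≈ 53.6 spiny lobsters per ha

N̂ = 414·143/16 − 1 = 59202/16 − 1 ≈ 3699.1 → 3699
Density = N̂ / area = 3699 / 69 ≈ 53.61 → 53.6 per ha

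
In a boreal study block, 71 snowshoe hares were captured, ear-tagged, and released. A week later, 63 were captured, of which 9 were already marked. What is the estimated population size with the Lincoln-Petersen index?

N = 497

Lincoln-Petersen assumes M/N = R/C, so N = M·C / R.
N = (71 × 63) / 9 = 4473 / 9 = 497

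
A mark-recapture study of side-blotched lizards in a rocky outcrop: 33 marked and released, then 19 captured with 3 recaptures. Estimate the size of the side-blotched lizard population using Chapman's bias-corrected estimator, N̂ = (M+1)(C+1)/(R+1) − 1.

N̂ = (33+1)(19+1)/(3+1) − 1 = 34·20/4 − 1
= 680/4 − 1 = 170 − 1 = 169

N = 169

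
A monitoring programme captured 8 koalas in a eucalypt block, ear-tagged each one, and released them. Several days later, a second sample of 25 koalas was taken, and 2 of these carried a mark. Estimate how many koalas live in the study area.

N = 100

Lincoln-Petersen assumes M/N = R/C, so N = M·C / R.
N = (8 × 25) / 2 = 200 / 2 = 100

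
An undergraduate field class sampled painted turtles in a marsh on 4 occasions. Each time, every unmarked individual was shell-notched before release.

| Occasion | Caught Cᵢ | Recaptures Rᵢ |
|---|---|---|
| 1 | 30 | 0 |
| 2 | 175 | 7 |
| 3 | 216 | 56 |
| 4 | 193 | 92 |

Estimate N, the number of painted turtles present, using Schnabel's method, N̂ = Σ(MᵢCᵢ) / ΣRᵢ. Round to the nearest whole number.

Marked at large before each occasion: Mᵢ = Σⱼ<ᵢ (Cⱼ − Rⱼ) → M1=0, M2=30, M3=198, M4=358
Σ MᵢCᵢ = 0·30 + 30·175 + 198·216 + 358·193 = 0 + 5250 + 42768 + 69094 = 117112
Σ Rᵢ = 0 + 7 + 56 + 92 = 155
N̂ = 117112 / 155 ≈ 755.6 → 756

N ≈ 756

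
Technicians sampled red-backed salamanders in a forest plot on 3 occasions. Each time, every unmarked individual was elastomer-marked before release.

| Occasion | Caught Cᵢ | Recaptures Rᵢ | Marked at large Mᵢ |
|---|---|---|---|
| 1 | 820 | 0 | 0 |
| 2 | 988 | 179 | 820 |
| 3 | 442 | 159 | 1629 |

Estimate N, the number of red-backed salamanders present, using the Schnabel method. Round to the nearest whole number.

Σ MᵢCᵢ = 0·820 + 820·988 + 1629·442 = 0 + 810160 + 720018 = 1530178
Σ Rᵢ = 0 + 179 + 159 = 338
N̂ = 1530178 / 338 ≈ 4527.2 → 4527

N ≈ 4527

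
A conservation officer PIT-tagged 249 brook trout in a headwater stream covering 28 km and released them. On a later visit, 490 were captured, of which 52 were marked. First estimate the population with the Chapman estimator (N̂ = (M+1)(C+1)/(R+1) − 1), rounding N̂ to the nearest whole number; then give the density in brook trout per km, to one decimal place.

N̂ = 250·491/53 − 1 = 122750/53 − 1 ≈ 2315.0 → 2315
Density = N̂ / area = 2315 / 28 ≈ 82.68 → 82.7 per km

density ≈ 82.7 brook trout per km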